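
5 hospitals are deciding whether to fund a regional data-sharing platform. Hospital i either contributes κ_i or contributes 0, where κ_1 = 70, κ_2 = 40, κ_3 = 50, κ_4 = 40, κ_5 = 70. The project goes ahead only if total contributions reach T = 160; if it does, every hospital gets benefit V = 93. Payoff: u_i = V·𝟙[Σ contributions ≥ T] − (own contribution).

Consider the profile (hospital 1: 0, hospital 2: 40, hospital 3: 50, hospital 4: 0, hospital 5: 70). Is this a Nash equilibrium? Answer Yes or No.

Yes

Total = 160 ≥ 160: provided.
Hospital 1 (pledges 0, payoff 93): pledging 70 → total 230, payoff 23. No gain.
Hospital 2 (pledges 40, payoff 53): dropping to 0 → total 120, payoff 0. No gain.
Hospital 3 (pledges 50, payoff 43): dropping to 0 → total 110, payoff 0. No gain.
Hospital 4 (pledges 0, payoff 93): pledging 40 → total 200, payoff 53. No gain.
Hospital 5 (pledges 70, payoff 23): dropping to 0 → total 90, payoff 0. No gain.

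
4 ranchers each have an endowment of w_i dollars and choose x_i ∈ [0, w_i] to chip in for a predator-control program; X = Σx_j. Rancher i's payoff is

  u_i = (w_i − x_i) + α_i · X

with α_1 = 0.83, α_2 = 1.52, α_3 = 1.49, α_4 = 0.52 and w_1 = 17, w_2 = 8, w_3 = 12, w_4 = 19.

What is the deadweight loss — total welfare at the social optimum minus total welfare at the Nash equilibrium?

∂u_i/∂x_i = α_i − 1, so rancher i contributes w_i if α_i > 1, else 0.
α_i > 1 for i ∈ {2, 3}; NE contributions (0, 8, 12, 0), X = 20.
W^NE = Σw_i − X^NE + (Σα_i)·X^NE = 56 + 3.36·20 = 123.2.
Planner: ∂(Σu_j)/∂x_i = Σα_j − 1 = 3.36 > 0, so everyone contributes w_i; X^SO = 56, W^SO = 56 + 3.36·56 = 244.16.
Deadweight loss = 120.96.

120.96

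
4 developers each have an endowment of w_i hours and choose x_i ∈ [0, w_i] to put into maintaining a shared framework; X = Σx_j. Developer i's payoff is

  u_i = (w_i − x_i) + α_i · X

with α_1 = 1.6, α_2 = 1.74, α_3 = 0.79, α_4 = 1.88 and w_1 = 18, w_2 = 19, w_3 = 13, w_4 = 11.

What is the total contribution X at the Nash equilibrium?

48

∂u_i/∂x_i = α_i − 1, so developer i contributes w_i if α_i > 1, else 0.
α_i > 1 for i ∈ {1, 2, 4}; NE contributions (18, 19, 0, 11), X = 48.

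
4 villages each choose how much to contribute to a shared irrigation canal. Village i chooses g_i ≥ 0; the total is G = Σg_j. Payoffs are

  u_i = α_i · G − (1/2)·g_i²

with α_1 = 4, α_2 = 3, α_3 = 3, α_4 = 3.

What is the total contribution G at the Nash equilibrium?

Village i's FOC: ∂u_i/∂g_i = α_i − g_i = 0, so g_i* = α_i.
NE contributions = (4, 3, 3, 3); G = 13.

13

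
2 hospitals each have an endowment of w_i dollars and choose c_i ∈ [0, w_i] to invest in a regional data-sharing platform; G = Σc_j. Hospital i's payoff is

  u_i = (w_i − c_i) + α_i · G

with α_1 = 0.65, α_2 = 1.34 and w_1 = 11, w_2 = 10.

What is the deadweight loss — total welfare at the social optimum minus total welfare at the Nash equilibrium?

10.89

∂u_i/∂c_i = α_i − 1, so hospital i contributes w_i if α_i > 1, else 0.
α_i > 1 for i ∈ {2}; NE contributions (0, 10), G = 10.
W^NE = Σw_i − G^NE + (Σα_i)·G^NE = 21 + 0.99·10 = 30.9.
Planner: ∂(Σu_j)/∂c_i = Σα_j − 1 = 0.99 > 0, so everyone contributes w_i; G^SO = 21, W^SO = 21 + 0.99·21 = 41.79.
Deadweight loss = 10.89.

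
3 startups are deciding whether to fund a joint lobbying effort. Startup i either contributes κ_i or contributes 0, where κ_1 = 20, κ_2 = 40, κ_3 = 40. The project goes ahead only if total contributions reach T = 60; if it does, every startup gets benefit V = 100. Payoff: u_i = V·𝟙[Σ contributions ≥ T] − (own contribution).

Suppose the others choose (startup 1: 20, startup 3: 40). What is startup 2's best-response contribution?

0

Others' total = 60 ≥ 60; contributing adds cost 40 for no extra benefit.
Best response: 0.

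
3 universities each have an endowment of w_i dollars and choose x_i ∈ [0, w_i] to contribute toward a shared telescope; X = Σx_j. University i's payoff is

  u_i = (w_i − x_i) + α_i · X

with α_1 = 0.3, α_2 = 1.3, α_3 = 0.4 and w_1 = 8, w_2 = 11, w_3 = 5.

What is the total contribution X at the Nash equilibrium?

11

∂u_i/∂x_i = α_i − 1, so university i contributes w_i if α_i > 1, else 0.
α_i > 1 for i ∈ {2}; NE contributions (0, 11, 0), X = 11.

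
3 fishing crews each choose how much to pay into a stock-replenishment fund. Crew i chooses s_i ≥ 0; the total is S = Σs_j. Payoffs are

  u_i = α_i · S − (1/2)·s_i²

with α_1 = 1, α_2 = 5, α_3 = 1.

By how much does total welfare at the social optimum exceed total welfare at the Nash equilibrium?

38

Crew i's FOC: ∂u_i/∂s_i = α_i − s_i = 0, so s_i* = α_i.
NE contributions = (1, 5, 1); S = 7.
W^NE = (Σα)·S − ½Σα_i² = 7² − ½·27 = 35.5.
Planner sets s_i = Σα_j = 7 for every i, so S^SO = 3·7 = 21.
W^SO = (Σα)·S^SO − ½·3·(Σα)² = (3/2)·7² = 73.5.
Deadweight loss = W^SO − W^NE = 38.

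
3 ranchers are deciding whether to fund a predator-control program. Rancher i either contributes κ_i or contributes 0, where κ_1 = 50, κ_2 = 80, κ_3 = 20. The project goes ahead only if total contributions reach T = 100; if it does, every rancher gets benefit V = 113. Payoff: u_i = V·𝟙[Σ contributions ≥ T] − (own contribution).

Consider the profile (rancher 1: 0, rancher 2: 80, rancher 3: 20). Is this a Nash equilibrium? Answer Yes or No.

Total = 100 ≥ 100: provided.
Rancher 1 (pledges 0, payoff 113): pledging 50 → total 150, payoff 63. No gain.
Rancher 2 (pledges 80, payoff 33): dropping to 0 → total 20, payoff 0. No gain.
Rancher 3 (pledges 20, payoff 93): dropping to 0 → total 80, payoff 0. No gain.

Yes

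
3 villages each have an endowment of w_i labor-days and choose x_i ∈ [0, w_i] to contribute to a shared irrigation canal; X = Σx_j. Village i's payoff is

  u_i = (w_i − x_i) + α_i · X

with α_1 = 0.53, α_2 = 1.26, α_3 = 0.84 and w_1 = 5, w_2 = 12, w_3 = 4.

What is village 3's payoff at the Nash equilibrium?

∂u_i/∂x_i = α_i − 1, so village i contributes w_i if α_i > 1, else 0.
α_i > 1 for i ∈ {2}; NE contributions (0, 12, 0), X = 12.
u_3 = (4 − 0) + 0.84·12 = 14.08.

14.08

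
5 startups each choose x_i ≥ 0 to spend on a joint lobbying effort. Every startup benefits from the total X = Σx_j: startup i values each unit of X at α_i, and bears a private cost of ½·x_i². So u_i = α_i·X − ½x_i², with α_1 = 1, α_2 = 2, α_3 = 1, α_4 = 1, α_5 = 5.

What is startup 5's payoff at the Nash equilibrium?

37.5

Startup i's FOC: ∂u_i/∂x_i = α_i − x_i = 0, so x_i* = α_i.
NE contributions = (1, 2, 1, 1, 5); X = 10.
u_5 = α_5·X − ½·(x_5)² = 5·10 − ½·5² = 37.5.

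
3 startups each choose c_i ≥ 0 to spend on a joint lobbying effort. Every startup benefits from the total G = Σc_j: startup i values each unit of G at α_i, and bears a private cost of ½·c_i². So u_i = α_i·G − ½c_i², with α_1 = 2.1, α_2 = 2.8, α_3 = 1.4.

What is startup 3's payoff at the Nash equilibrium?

7.84

Startup i's FOC: ∂u_i/∂c_i = α_i − c_i = 0, so c_i* = α_i.
NE contributions = (2.1, 2.8, 1.4); G = 6.3.
u_3 = α_3·G − ½·(c_3)² = 1.4·6.3 − ½·1.4² = 7.84.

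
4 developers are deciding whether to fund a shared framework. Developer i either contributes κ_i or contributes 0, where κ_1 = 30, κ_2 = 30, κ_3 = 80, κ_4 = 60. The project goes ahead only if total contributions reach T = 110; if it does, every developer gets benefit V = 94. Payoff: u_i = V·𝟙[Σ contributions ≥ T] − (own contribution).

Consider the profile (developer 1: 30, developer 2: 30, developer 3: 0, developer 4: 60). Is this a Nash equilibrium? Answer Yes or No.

Yes

Total = 120 ≥ 110: provided.
Developer 1 (pledges 30, payoff 64): dropping to 0 → total 90, payoff 0. No gain.
Developer 2 (pledges 30, payoff 64): dropping to 0 → total 90, payoff 0. No gain.
Developer 3 (pledges 0, payoff 94): pledging 80 → total 200, payoff 14. No gain.
Developer 4 (pledges 60, payoff 34): dropping to 0 → total 60, payoff 0. No gain.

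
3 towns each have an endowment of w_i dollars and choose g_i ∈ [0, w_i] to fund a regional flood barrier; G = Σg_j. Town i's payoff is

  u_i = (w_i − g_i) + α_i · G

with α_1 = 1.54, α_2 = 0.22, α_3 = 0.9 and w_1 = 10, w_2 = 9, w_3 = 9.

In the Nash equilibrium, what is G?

10

∂u_i/∂g_i = α_i − 1, so town i contributes w_i if α_i > 1, else 0.
α_i > 1 for i ∈ {1}; NE contributions (10, 0, 0), G = 10.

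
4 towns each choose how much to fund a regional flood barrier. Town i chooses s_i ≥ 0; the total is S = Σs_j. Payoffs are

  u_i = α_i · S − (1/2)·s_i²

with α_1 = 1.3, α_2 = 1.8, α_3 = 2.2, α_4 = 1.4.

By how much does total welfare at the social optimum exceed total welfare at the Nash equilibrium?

50.755

Town i's FOC: ∂u_i/∂s_i = α_i − s_i = 0, so s_i* = α_i.
NE contributions = (1.3, 1.8, 2.2, 1.4); S = 6.7.
W^NE = (Σα)·S − ½Σα_i² = 6.7² − ½·11.73 = 39.025.
Planner sets s_i = Σα_j = 6.7 for every i, so S^SO = 4·6.7 = 26.8.
W^SO = (Σα)·S^SO − ½·4·(Σα)² = (4/2)·6.7² = 89.78.
Deadweight loss = W^SO − W^NE = 50.755.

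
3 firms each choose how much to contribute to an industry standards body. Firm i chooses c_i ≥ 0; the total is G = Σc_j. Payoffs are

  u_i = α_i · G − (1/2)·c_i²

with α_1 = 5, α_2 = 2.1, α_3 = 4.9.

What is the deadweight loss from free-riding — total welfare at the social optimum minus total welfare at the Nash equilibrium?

98.71

Firm i's FOC: ∂u_i/∂c_i = α_i − c_i = 0, so c_i* = α_i.
NE contributions = (5, 2.1, 4.9); G = 12.
W^NE = (Σα)·G − ½Σα_i² = 12² − ½·53.42 = 117.29.
Planner sets c_i = Σα_j = 12 for every i, so G^SO = 3·12 = 36.
W^SO = (Σα)·G^SO − ½·3·(Σα)² = (3/2)·12² = 216.
Deadweight loss = W^SO − W^NE = 98.71.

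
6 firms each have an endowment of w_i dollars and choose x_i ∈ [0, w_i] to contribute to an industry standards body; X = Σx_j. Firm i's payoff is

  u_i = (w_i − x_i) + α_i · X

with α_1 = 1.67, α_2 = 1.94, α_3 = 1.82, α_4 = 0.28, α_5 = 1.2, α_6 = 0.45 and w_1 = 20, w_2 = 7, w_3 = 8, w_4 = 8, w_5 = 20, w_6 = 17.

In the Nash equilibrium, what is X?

∂u_i/∂x_i = α_i − 1, so firm i contributes w_i if α_i > 1, else 0.
α_i > 1 for i ∈ {1, 2, 3, 5}; NE contributions (20, 7, 8, 0, 20, 0), X = 55.

55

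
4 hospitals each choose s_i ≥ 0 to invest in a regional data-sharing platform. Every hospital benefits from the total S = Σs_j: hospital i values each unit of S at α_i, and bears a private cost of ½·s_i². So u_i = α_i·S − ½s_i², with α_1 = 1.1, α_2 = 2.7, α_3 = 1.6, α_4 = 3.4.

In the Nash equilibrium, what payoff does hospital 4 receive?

Hospital i's FOC: ∂u_i/∂s_i = α_i − s_i = 0, so s_i* = α_i.
NE contributions = (1.1, 2.7, 1.6, 3.4); S = 8.8.
u_4 = α_4·S − ½·(s_4)² = 3.4·8.8 − ½·3.4² = 24.14.

24.14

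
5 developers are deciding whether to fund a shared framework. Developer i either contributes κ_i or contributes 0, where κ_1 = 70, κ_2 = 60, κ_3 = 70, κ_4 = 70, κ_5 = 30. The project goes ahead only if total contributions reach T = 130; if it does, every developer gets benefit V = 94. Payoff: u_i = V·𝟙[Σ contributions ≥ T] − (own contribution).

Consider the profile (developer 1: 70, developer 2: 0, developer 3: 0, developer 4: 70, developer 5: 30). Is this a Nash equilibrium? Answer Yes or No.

No

Total = 170 ≥ 130: provided.
Developer 1 (pledges 70, payoff 24): dropping to 0 → total 100, payoff 0. No gain.
Developer 2 (pledges 0, payoff 94): pledging 60 → total 230, payoff 34. No gain.
Developer 3 (pledges 0, payoff 94): pledging 70 → total 240, payoff 24. No gain.
Developer 4 (pledges 70, payoff 24): dropping to 0 → total 100, payoff 0. No gain.
Developer 5 (pledges 30, payoff 64): dropping to 0 → total 140, payoff 94. Profitable deviation.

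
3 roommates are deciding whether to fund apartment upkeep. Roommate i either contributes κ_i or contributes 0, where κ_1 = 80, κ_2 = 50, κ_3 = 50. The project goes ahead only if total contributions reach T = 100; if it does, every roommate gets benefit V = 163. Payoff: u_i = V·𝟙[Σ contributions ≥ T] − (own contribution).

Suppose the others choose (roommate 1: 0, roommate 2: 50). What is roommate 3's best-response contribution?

Others' total = 50. Contributing 50 brings total to 100 ≥ 100: gain V − κ_3 = 113.
Best response: 50.

50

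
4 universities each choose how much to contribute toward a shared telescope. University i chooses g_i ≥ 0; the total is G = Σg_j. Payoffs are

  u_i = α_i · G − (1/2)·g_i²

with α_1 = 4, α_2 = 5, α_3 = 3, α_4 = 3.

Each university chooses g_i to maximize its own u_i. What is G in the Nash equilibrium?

15

University i's FOC: ∂u_i/∂g_i = α_i − g_i = 0, so g_i* = α_i.
NE contributions = (4, 5, 3, 3); G = 15.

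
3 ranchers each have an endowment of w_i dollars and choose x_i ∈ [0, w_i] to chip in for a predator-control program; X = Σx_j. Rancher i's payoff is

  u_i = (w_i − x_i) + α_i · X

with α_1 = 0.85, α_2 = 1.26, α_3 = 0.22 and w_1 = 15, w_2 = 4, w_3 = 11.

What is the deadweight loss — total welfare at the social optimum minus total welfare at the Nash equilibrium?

34.58

∂u_i/∂x_i = α_i − 1, so rancher i contributes w_i if α_i > 1, else 0.
α_i > 1 for i ∈ {2}; NE contributions (0, 4, 0), X = 4.
W^NE = Σw_i − X^NE + (Σα_i)·X^NE = 30 + 1.33·4 = 35.32.
Planner: ∂(Σu_j)/∂x_i = Σα_j − 1 = 1.33 > 0, so everyone contributes w_i; X^SO = 30, W^SO = 30 + 1.33·30 = 69.9.
Deadweight loss = 34.58.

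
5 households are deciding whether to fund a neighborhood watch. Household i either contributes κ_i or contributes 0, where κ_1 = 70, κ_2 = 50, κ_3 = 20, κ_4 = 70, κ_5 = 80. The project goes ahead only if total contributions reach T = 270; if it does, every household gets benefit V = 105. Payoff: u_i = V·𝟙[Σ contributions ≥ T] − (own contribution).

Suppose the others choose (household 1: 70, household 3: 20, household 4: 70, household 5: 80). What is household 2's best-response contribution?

Others' total = 240. Contributing 50 brings total to 290 ≥ 270: gain V − κ_2 = 55.
Best response: 50.

50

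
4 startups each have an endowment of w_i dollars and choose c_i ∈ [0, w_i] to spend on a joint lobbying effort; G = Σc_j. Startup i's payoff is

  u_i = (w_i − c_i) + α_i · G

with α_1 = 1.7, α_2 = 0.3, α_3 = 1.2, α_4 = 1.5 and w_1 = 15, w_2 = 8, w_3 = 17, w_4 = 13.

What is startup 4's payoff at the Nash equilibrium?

67.5

∂u_i/∂c_i = α_i − 1, so startup i contributes w_i if α_i > 1, else 0.
α_i > 1 for i ∈ {1, 3, 4}; NE contributions (15, 0, 17, 13), G = 45.
u_4 = (13 − 13) + 1.5·45 = 67.5.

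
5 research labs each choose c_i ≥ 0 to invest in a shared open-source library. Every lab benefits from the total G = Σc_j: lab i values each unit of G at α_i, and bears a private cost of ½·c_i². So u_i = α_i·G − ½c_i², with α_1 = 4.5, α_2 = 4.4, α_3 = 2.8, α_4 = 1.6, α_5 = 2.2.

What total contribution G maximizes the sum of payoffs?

77.5

Planner FOC: ∂(Σu_j)/∂c_i = (Σα_j) − c_i = 0, so c_i^SO = Σα_j = 15.5 for every i; G^SO = 77.5.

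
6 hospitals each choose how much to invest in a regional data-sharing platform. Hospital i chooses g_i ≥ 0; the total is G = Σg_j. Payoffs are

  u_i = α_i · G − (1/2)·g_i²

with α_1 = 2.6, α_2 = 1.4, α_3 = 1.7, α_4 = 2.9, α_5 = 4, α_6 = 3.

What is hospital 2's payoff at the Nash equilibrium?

Hospital i's FOC: ∂u_i/∂g_i = α_i − g_i = 0, so g_i* = α_i.
NE contributions = (2.6, 1.4, 1.7, 2.9, 4, 3); G = 15.6.
u_2 = α_2·G − ½·(g_2)² = 1.4·15.6 − ½·1.4² = 20.86.

20.86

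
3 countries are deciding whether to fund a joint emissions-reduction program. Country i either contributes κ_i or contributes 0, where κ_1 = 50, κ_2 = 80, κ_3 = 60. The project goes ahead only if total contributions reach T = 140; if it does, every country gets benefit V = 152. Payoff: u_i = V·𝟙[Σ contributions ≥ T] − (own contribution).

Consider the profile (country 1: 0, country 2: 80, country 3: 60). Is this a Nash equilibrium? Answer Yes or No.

Yes

Total = 140 ≥ 140: provided.
Country 1 (pledges 0, payoff 152): pledging 50 → total 190, payoff 102. No gain.
Country 2 (pledges 80, payoff 72): dropping to 0 → total 60, payoff 0. No gain.
Country 3 (pledges 60, payoff 92): dropping to 0 → total 80, payoff 0. No gain.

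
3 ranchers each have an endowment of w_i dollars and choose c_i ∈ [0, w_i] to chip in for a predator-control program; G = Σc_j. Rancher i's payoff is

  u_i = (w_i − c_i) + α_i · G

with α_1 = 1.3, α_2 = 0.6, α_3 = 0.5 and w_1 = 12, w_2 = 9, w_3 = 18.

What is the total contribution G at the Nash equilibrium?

∂u_i/∂c_i = α_i − 1, so rancher i contributes w_i if α_i > 1, else 0.
α_i > 1 for i ∈ {1}; NE contributions (12, 0, 0), G = 12.

12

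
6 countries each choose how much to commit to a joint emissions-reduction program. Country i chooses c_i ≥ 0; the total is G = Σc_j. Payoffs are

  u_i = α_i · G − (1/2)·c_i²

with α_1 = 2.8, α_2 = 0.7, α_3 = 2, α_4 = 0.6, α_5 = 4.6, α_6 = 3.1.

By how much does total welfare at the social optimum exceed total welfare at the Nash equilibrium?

Country i's FOC: ∂u_i/∂c_i = α_i − c_i = 0, so c_i* = α_i.
NE contributions = (2.8, 0.7, 2, 0.6, 4.6, 3.1); G = 13.8.
W^NE = (Σα)·G − ½Σα_i² = 13.8² − ½·43.46 = 168.71.
Planner sets c_i = Σα_j = 13.8 for every i, so G^SO = 6·13.8 = 82.8.
W^SO = (Σα)·G^SO − ½·6·(Σα)² = (6/2)·13.8² = 571.32.
Deadweight loss = W^SO − W^NE = 402.61.

402.61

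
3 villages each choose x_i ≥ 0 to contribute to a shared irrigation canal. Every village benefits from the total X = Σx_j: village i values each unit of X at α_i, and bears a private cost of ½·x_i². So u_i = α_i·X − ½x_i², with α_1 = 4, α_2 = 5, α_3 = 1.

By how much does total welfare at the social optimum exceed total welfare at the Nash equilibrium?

71

Village i's FOC: ∂u_i/∂x_i = α_i − x_i = 0, so x_i* = α_i.
NE contributions = (4, 5, 1); X = 10.
W^NE = (Σα)·X − ½Σα_i² = 10² − ½·42 = 79.
Planner sets x_i = Σα_j = 10 for every i, so X^SO = 3·10 = 30.
W^SO = (Σα)·X^SO − ½·3·(Σα)² = (3/2)·10² = 150.
Deadweight loss = W^SO − W^NE = 71.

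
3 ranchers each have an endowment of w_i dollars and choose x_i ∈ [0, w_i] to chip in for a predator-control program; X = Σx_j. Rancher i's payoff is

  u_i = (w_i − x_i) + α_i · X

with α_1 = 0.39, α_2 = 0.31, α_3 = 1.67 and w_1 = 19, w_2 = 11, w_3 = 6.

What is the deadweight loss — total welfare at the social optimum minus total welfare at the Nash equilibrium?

41.1

∂u_i/∂x_i = α_i − 1, so rancher i contributes w_i if α_i > 1, else 0.
α_i > 1 for i ∈ {3}; NE contributions (0, 0, 6), X = 6.
W^NE = Σw_i − X^NE + (Σα_i)·X^NE = 36 + 1.37·6 = 44.22.
Planner: ∂(Σu_j)/∂x_i = Σα_j − 1 = 1.37 > 0, so everyone contributes w_i; X^SO = 36, W^SO = 36 + 1.37·36 = 85.32.
Deadweight loss = 41.1.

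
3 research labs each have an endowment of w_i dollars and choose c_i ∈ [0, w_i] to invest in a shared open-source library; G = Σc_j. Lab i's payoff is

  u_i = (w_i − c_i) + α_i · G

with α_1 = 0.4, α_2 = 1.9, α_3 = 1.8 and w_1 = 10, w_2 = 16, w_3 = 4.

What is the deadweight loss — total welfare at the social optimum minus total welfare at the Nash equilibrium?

∂u_i/∂c_i = α_i − 1, so lab i contributes w_i if α_i > 1, else 0.
α_i > 1 for i ∈ {2, 3}; NE contributions (0, 16, 4), G = 20.
W^NE = Σw_i − G^NE + (Σα_i)·G^NE = 30 + 3.1·20 = 92.
Planner: ∂(Σu_j)/∂c_i = Σα_j − 1 = 3.1 > 0, so everyone contributes w_i; G^SO = 30, W^SO = 30 + 3.1·30 = 123.
Deadweight loss = 31.

31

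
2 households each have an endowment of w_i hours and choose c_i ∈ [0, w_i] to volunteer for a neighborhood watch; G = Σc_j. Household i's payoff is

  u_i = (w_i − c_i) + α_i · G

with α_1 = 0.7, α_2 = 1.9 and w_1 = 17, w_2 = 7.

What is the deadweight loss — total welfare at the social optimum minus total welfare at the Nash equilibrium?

27.2

∂u_i/∂c_i = α_i − 1, so household i contributes w_i if α_i > 1, else 0.
α_i > 1 for i ∈ {2}; NE contributions (0, 7), G = 7.
W^NE = Σw_i − G^NE + (Σα_i)·G^NE = 24 + 1.6·7 = 35.2.
Planner: ∂(Σu_j)/∂c_i = Σα_j − 1 = 1.6 > 0, so everyone contributes w_i; G^SO = 24, W^SO = 24 + 1.6·24 = 62.4.
Deadweight loss = 27.2.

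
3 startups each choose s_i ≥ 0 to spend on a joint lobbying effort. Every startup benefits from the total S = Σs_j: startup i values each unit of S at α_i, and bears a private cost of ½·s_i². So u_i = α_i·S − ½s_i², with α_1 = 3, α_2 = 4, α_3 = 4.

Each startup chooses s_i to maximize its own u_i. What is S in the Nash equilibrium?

11

Startup i's FOC: ∂u_i/∂s_i = α_i − s_i = 0, so s_i* = α_i.
NE contributions = (3, 4, 4); S = 11.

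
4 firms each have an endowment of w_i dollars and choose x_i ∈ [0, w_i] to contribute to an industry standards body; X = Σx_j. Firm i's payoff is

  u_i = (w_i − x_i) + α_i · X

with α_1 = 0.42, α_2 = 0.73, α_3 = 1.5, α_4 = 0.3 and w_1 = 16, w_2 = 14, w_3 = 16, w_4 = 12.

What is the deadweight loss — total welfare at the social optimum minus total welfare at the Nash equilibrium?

81.9

∂u_i/∂x_i = α_i − 1, so firm i contributes w_i if α_i > 1, else 0.
α_i > 1 for i ∈ {3}; NE contributions (0, 0, 16, 0), X = 16.
W^NE = Σw_i − X^NE + (Σα_i)·X^NE = 58 + 1.95·16 = 89.2.
Planner: ∂(Σu_j)/∂x_i = Σα_j − 1 = 1.95 > 0, so everyone contributes w_i; X^SO = 58, W^SO = 58 + 1.95·58 = 171.1.
Deadweight loss = 81.9.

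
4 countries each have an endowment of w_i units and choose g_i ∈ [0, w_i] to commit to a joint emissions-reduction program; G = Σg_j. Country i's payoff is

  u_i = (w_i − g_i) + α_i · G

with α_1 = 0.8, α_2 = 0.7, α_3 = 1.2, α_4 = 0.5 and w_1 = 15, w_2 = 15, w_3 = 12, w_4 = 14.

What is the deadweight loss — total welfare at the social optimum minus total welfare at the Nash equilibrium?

96.8

∂u_i/∂g_i = α_i − 1, so country i contributes w_i if α_i > 1, else 0.
α_i > 1 for i ∈ {3}; NE contributions (0, 0, 12, 0), G = 12.
W^NE = Σw_i − G^NE + (Σα_i)·G^NE = 56 + 2.2·12 = 82.4.
Planner: ∂(Σu_j)/∂g_i = Σα_j − 1 = 2.2 > 0, so everyone contributes w_i; G^SO = 56, W^SO = 56 + 2.2·56 = 179.2.
Deadweight loss = 96.8.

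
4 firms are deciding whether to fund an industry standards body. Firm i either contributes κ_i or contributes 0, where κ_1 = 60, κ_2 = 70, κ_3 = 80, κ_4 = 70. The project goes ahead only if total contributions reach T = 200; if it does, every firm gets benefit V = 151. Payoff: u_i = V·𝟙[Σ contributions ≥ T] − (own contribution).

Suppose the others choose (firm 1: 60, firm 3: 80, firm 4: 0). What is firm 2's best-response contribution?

70

Others' total = 140. Contributing 70 brings total to 210 ≥ 200: gain V − κ_2 = 81.
Best response: 70.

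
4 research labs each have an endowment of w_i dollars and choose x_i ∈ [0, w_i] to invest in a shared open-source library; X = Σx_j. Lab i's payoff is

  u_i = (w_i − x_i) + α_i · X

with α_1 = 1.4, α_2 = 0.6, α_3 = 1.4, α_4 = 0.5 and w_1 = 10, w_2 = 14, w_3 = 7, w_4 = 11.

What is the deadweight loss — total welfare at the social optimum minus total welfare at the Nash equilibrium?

72.5

∂u_i/∂x_i = α_i − 1, so lab i contributes w_i if α_i > 1, else 0.
α_i > 1 for i ∈ {1, 3}; NE contributions (10, 0, 7, 0), X = 17.
W^NE = Σw_i − X^NE + (Σα_i)·X^NE = 42 + 2.9·17 = 91.3.
Planner: ∂(Σu_j)/∂x_i = Σα_j − 1 = 2.9 > 0, so everyone contributes w_i; X^SO = 42, W^SO = 42 + 2.9·42 = 163.8.
Deadweight loss = 72.5.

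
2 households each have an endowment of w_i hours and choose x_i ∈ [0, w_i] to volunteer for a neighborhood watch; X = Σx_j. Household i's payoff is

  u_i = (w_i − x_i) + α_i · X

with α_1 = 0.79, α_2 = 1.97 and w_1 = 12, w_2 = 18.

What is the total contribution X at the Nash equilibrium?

18

∂u_i/∂x_i = α_i − 1, so household i contributes w_i if α_i > 1, else 0.
α_i > 1 for i ∈ {2}; NE contributions (0, 18), X = 18.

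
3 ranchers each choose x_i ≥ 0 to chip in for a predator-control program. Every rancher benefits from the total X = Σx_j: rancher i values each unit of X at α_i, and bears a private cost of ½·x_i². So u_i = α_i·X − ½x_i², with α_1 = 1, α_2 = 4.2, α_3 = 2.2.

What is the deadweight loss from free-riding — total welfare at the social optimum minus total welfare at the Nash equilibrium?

39.12

Rancher i's FOC: ∂u_i/∂x_i = α_i − x_i = 0, so x_i* = α_i.
NE contributions = (1, 4.2, 2.2); X = 7.4.
W^NE = (Σα)·X − ½Σα_i² = 7.4² − ½·23.48 = 43.02.
Planner sets x_i = Σα_j = 7.4 for every i, so X^SO = 3·7.4 = 22.2.
W^SO = (Σα)·X^SO − ½·3·(Σα)² = (3/2)·7.4² = 82.14.
Deadweight loss = W^SO − W^NE = 39.12.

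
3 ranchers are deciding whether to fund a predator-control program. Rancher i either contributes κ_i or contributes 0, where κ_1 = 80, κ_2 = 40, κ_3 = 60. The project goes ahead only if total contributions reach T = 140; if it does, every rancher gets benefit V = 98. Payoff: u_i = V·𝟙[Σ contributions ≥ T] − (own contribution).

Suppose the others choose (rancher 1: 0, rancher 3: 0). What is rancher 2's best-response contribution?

Others' total = 0. Even contributing 40 gives 40 < 140: no benefit either way.
Best response: 0.

0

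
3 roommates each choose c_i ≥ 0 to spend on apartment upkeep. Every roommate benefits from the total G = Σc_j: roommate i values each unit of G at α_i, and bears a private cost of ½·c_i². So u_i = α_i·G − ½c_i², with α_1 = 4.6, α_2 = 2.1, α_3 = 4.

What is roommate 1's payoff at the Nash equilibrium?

38.64

Roommate i's FOC: ∂u_i/∂c_i = α_i − c_i = 0, so c_i* = α_i.
NE contributions = (4.6, 2.1, 4); G = 10.7.
u_1 = α_1·G − ½·(c_1)² = 4.6·10.7 − ½·4.6² = 38.64.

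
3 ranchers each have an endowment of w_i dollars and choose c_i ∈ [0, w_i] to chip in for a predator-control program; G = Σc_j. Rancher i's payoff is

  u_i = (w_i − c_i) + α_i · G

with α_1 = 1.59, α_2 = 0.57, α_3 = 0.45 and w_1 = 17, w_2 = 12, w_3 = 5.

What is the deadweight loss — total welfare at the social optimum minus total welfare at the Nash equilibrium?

∂u_i/∂c_i = α_i − 1, so rancher i contributes w_i if α_i > 1, else 0.
α_i > 1 for i ∈ {1}; NE contributions (17, 0, 0), G = 17.
W^NE = Σw_i − G^NE + (Σα_i)·G^NE = 34 + 1.61·17 = 61.37.
Planner: ∂(Σu_j)/∂c_i = Σα_j − 1 = 1.61 > 0, so everyone contributes w_i; G^SO = 34, W^SO = 34 + 1.61·34 = 88.74.
Deadweight loss = 27.37.

27.37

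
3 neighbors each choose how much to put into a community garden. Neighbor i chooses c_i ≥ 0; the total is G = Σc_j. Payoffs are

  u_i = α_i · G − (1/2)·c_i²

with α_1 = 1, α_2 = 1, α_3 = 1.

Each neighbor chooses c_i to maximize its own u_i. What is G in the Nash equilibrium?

Neighbor i's FOC: ∂u_i/∂c_i = α_i − c_i = 0, so c_i* = α_i.
NE contributions = (1, 1, 1); G = 3.

3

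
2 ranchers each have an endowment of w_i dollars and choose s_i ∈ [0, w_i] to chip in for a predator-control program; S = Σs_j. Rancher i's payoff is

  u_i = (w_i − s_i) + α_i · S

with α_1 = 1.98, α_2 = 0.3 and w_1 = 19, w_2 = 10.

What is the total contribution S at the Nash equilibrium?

∂u_i/∂s_i = α_i − 1, so rancher i contributes w_i if α_i > 1, else 0.
α_i > 1 for i ∈ {1}; NE contributions (19, 0), S = 19.

19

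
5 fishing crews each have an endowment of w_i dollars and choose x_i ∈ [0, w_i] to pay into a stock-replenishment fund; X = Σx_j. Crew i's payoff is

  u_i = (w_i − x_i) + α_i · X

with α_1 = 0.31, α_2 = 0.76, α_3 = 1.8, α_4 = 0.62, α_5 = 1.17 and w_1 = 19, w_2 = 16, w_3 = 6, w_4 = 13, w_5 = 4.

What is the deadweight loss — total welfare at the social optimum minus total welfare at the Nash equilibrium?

175.68

∂u_i/∂x_i = α_i − 1, so crew i contributes w_i if α_i > 1, else 0.
α_i > 1 for i ∈ {3, 5}; NE contributions (0, 0, 6, 0, 4), X = 10.
W^NE = Σw_i − X^NE + (Σα_i)·X^NE = 58 + 3.66·10 = 94.6.
Planner: ∂(Σu_j)/∂x_i = Σα_j − 1 = 3.66 > 0, so everyone contributes w_i; X^SO = 58, W^SO = 58 + 3.66·58 = 270.28.
Deadweight loss = 175.68.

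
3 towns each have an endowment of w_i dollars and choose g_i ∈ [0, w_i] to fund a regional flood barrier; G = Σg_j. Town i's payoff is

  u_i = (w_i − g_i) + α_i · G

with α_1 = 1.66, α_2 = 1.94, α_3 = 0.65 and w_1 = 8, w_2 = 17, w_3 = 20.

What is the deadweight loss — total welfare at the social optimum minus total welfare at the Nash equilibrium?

∂u_i/∂g_i = α_i − 1, so town i contributes w_i if α_i > 1, else 0.
α_i > 1 for i ∈ {1, 2}; NE contributions (8, 17, 0), G = 25.
W^NE = Σw_i − G^NE + (Σα_i)·G^NE = 45 + 3.25·25 = 126.25.
Planner: ∂(Σu_j)/∂g_i = Σα_j − 1 = 3.25 > 0, so everyone contributes w_i; G^SO = 45, W^SO = 45 + 3.25·45 = 191.25.
Deadweight loss = 65.

65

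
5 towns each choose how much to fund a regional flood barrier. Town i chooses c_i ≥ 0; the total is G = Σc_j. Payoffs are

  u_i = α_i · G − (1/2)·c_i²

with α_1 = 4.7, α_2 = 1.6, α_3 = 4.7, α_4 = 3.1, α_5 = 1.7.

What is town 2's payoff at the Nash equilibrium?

24

Town i's FOC: ∂u_i/∂c_i = α_i − c_i = 0, so c_i* = α_i.
NE contributions = (4.7, 1.6, 4.7, 3.1, 1.7); G = 15.8.
u_2 = α_2·G − ½·(c_2)² = 1.6·15.8 − ½·1.6² = 24.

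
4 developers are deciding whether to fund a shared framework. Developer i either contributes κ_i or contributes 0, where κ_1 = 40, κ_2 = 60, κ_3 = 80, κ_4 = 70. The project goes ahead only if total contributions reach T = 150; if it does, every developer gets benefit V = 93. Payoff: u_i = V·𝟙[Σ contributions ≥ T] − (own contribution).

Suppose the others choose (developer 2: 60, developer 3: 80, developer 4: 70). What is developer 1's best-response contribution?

0

Others' total = 210 ≥ 150; contributing adds cost 40 for no extra benefit.
Best response: 0.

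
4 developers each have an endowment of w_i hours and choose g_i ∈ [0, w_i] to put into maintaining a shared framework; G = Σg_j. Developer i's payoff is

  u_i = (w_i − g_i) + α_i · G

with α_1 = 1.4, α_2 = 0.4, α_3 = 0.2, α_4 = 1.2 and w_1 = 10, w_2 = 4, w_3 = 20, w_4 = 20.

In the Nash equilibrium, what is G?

30

∂u_i/∂g_i = α_i − 1, so developer i contributes w_i if α_i > 1, else 0.
α_i > 1 for i ∈ {1, 4}; NE contributions (10, 0, 0, 20), G = 30.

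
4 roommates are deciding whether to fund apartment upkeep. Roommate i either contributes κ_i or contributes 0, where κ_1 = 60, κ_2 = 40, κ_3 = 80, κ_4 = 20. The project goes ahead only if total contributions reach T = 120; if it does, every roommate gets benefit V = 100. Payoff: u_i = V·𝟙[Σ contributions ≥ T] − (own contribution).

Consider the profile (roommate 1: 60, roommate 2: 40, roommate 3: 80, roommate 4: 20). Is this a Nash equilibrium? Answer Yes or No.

No

Total = 200 ≥ 120: provided.
Roommate 1 (pledges 60, payoff 40): dropping to 0 → total 140, payoff 100. Profitable deviation.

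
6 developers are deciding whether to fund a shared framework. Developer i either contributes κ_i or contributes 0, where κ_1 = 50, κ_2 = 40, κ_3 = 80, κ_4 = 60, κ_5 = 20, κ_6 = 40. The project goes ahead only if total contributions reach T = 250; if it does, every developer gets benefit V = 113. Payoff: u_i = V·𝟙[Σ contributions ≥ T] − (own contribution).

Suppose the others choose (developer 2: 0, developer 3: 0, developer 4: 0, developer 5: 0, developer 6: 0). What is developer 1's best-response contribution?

Others' total = 0. Even contributing 50 gives 50 < 250: no benefit either way.
Best response: 0.

0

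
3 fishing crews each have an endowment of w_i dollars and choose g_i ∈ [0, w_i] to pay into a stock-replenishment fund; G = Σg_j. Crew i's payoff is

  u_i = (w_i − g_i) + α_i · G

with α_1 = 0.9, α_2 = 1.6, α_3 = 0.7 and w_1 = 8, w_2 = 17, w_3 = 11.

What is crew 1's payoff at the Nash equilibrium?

23.3

∂u_i/∂g_i = α_i − 1, so crew i contributes w_i if α_i > 1, else 0.
α_i > 1 for i ∈ {2}; NE contributions (0, 17, 0), G = 17.
u_1 = (8 − 0) + 0.9·17 = 23.3.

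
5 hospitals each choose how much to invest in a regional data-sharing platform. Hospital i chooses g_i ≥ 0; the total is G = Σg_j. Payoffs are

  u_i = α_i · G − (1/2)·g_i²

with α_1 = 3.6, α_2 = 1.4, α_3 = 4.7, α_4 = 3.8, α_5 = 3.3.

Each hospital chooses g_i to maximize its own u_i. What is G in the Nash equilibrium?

Hospital i's FOC: ∂u_i/∂g_i = α_i − g_i = 0, so g_i* = α_i.
NE contributions = (3.6, 1.4, 4.7, 3.8, 3.3); G = 16.8.

16.8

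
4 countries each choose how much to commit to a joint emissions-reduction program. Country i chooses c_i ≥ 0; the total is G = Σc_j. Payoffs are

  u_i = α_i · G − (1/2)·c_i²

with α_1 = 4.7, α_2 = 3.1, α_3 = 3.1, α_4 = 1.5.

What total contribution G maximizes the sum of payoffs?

49.6

Planner FOC: ∂(Σu_j)/∂c_i = (Σα_j) − c_i = 0, so c_i^SO = Σα_j = 12.4 for every i; G^SO = 49.6.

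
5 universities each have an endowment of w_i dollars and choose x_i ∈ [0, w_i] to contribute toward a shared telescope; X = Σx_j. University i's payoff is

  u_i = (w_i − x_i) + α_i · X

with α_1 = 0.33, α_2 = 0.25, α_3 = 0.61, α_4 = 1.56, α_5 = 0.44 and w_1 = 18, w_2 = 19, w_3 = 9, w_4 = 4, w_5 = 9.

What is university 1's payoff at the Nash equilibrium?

∂u_i/∂x_i = α_i − 1, so university i contributes w_i if α_i > 1, else 0.
α_i > 1 for i ∈ {4}; NE contributions (0, 0, 0, 4, 0), X = 4.
u_1 = (18 − 0) + 0.33·4 = 19.32.

19.32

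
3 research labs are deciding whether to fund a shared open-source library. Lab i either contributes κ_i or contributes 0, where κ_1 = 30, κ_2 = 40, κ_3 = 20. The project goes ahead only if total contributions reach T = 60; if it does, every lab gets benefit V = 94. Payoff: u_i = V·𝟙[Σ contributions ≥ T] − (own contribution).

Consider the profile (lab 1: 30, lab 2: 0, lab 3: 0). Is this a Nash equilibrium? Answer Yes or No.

Total = 30 < 60: not provided.
Lab 1 (pledges 30, payoff -30): dropping to 0 → total 0, payoff 0. Profitable deviation.

No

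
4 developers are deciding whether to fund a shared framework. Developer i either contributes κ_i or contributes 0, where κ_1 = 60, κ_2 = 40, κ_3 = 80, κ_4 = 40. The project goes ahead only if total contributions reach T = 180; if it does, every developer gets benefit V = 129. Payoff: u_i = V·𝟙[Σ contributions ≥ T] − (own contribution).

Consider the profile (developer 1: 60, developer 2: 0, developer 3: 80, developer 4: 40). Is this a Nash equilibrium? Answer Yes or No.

Total = 180 ≥ 180: provided.
Developer 1 (pledges 60, payoff 69): dropping to 0 → total 120, payoff 0. No gain.
Developer 2 (pledges 0, payoff 129): pledging 40 → total 220, payoff 89. No gain.
Developer 3 (pledges 80, payoff 49): dropping to 0 → total 100, payoff 0. No gain.
Developer 4 (pledges 40, payoff 89): dropping to 0 → total 140, payoff 0. No gain.

Yes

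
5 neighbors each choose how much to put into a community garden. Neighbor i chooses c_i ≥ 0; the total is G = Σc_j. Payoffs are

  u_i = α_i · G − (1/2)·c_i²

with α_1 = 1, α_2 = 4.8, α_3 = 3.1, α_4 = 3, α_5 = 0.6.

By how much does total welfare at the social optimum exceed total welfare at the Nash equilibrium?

Neighbor i's FOC: ∂u_i/∂c_i = α_i − c_i = 0, so c_i* = α_i.
NE contributions = (1, 4.8, 3.1, 3, 0.6); G = 12.5.
W^NE = (Σα)·G − ½Σα_i² = 12.5² − ½·43.01 = 134.745.
Planner sets c_i = Σα_j = 12.5 for every i, so G^SO = 5·12.5 = 62.5.
W^SO = (Σα)·G^SO − ½·5·(Σα)² = (5/2)·12.5² = 390.625.
Deadweight loss = W^SO − W^NE = 255.88.

255.88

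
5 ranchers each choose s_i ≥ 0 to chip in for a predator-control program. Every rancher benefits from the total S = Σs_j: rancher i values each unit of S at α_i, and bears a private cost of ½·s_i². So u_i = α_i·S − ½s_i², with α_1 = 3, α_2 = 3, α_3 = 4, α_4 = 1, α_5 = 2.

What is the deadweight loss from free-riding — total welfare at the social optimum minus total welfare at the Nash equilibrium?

273

Rancher i's FOC: ∂u_i/∂s_i = α_i − s_i = 0, so s_i* = α_i.
NE contributions = (3, 3, 4, 1, 2); S = 13.
W^NE = (Σα)·S − ½Σα_i² = 13² − ½·39 = 149.5.
Planner sets s_i = Σα_j = 13 for every i, so S^SO = 5·13 = 65.
W^SO = (Σα)·S^SO − ½·5·(Σα)² = (5/2)·13² = 422.5.
Deadweight loss = W^SO − W^NE = 273.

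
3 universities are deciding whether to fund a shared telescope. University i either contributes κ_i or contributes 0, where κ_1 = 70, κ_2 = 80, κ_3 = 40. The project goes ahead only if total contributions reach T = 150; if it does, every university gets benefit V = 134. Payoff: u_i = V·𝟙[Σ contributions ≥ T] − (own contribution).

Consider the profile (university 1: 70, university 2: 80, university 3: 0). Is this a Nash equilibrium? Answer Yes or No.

Total = 150 ≥ 150: provided.
University 1 (pledges 70, payoff 64): dropping to 0 → total 80, payoff 0. No gain.
University 2 (pledges 80, payoff 54): dropping to 0 → total 70, payoff 0. No gain.
University 3 (pledges 0, payoff 134): pledging 40 → total 190, payoff 94. No gain.

Yes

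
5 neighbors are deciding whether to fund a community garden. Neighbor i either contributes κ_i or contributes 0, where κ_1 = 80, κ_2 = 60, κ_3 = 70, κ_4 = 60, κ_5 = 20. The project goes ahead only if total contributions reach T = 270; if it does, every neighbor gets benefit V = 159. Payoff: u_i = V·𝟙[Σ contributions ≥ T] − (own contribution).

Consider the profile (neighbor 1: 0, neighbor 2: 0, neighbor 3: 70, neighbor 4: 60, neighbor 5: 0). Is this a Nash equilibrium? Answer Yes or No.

No

Total = 130 < 270: not provided.
Neighbor 1 (pledges 0, payoff 0): pledging 80 → total 210, payoff -80. No gain.
Neighbor 2 (pledges 0, payoff 0): pledging 60 → total 190, payoff -60. No gain.
Neighbor 3 (pledges 70, payoff -70): dropping to 0 → total 60, payoff 0. Profitable deviation.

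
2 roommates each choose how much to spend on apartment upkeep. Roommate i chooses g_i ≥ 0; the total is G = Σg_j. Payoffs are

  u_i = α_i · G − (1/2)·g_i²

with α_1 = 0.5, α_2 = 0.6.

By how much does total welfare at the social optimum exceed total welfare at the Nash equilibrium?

0.305

Roommate i's FOC: ∂u_i/∂g_i = α_i − g_i = 0, so g_i* = α_i.
NE contributions = (0.5, 0.6); G = 1.1.
W^NE = (Σα)·G − ½Σα_i² = 1.1² − ½·0.61 = 0.905.
Planner sets g_i = Σα_j = 1.1 for every i, so G^SO = 2·1.1 = 2.2.
W^SO = (Σα)·G^SO − ½·2·(Σα)² = (2/2)·1.1² = 1.21.
Deadweight loss = W^SO − W^NE = 0.305.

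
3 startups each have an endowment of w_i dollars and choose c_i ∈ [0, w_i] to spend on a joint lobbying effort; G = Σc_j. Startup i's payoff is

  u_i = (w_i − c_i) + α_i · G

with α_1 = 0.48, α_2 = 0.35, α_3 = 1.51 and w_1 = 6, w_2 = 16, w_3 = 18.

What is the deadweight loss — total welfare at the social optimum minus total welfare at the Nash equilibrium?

∂u_i/∂c_i = α_i − 1, so startup i contributes w_i if α_i > 1, else 0.
α_i > 1 for i ∈ {3}; NE contributions (0, 0, 18), G = 18.
W^NE = Σw_i − G^NE + (Σα_i)·G^NE = 40 + 1.34·18 = 64.12.
Planner: ∂(Σu_j)/∂c_i = Σα_j − 1 = 1.34 > 0, so everyone contributes w_i; G^SO = 40, W^SO = 40 + 1.34·40 = 93.6.
Deadweight loss = 29.48.

29.48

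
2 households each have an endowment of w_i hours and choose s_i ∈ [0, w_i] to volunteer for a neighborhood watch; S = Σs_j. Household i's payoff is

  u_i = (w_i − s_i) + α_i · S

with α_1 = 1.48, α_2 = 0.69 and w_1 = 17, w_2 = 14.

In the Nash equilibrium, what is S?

∂u_i/∂s_i = α_i − 1, so household i contributes w_i if α_i > 1, else 0.
α_i > 1 for i ∈ {1}; NE contributions (17, 0), S = 17.

17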